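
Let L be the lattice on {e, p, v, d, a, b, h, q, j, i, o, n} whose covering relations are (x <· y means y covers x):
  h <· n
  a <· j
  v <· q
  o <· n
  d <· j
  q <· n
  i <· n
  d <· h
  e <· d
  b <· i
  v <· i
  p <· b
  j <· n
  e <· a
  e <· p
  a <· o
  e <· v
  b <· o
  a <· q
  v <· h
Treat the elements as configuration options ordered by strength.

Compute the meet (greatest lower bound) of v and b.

e

Common lower bounds of {v, b}: e.
The greatest among these is e.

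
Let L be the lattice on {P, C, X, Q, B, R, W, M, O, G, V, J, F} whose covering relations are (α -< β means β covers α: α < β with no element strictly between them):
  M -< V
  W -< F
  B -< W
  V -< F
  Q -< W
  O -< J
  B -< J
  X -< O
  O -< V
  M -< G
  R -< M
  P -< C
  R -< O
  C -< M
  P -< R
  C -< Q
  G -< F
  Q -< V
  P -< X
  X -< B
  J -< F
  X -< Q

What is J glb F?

Common lower bounds of {J, F}: B, J, O, P, R, X.
The greatest among these is J.

J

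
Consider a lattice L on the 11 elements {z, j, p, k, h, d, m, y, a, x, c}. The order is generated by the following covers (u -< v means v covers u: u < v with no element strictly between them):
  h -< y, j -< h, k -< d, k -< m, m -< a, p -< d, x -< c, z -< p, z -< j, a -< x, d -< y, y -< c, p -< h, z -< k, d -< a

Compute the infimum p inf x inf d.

p

Common lower bounds of {p, x, d}: p, z.
The greatest among these is p.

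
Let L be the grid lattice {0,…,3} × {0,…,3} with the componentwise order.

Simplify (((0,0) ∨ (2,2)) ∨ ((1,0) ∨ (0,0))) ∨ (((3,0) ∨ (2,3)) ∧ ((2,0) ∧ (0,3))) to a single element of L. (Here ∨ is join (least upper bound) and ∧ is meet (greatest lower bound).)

(2,2)

(0,0) ∨ (2,2) = (2,2)
(1,0) ∨ (0,0) = (1,0)
(2,2) ∨ (1,0) = (2,2)
(3,0) ∨ (2,3) = (3,3)
(2,0) ∧ (0,3) = (0,0)
(3,3) ∧ (0,0) = (0,0)
(2,2) ∨ (0,0) = (2,2)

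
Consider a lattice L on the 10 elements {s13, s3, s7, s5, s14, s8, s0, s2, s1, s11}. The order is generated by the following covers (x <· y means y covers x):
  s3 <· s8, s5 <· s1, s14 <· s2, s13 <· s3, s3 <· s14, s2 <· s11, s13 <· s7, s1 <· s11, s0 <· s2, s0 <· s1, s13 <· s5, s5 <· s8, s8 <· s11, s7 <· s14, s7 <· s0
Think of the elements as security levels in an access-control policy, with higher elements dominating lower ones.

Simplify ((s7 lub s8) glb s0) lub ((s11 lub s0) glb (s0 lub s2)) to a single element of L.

s2

s7 ∨ s8 = s11
s11 ∧ s0 = s0
s11 ∨ s0 = s11
s0 ∨ s2 = s2
s11 ∧ s2 = s2
s0 ∨ s2 = s2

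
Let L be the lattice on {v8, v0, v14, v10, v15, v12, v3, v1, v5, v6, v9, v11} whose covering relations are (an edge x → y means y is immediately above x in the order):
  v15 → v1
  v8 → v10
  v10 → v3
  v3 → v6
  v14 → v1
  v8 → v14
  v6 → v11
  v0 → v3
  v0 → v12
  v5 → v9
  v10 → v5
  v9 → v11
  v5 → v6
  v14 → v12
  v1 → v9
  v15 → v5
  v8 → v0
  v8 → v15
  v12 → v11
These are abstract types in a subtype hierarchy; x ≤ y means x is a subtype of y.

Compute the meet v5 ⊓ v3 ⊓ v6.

Common lower bounds of {v5, v3, v6}: v10, v8.
The greatest among these is v10.

v10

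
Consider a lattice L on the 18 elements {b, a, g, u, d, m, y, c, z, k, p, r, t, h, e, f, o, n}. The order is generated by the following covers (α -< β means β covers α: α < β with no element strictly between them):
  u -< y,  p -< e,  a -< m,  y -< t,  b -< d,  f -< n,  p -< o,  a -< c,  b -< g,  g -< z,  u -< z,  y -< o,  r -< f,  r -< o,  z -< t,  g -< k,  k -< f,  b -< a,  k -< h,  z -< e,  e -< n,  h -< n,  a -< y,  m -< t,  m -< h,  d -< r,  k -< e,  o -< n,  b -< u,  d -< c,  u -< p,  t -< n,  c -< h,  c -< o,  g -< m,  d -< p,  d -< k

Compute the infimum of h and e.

k

Common lower bounds of {h, e}: b, d, g, k.
The greatest among these is k.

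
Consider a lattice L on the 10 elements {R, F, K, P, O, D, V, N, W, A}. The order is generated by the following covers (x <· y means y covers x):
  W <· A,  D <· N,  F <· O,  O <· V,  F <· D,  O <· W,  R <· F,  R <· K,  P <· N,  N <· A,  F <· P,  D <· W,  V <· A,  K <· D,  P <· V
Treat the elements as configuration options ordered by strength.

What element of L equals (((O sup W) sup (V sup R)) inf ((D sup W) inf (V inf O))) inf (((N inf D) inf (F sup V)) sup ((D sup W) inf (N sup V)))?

O

O ∨ W = W
V ∨ R = V
W ∨ V = A
D ∨ W = W
V ∧ O = O
W ∧ O = O
A ∧ O = O
N ∧ D = D
F ∨ V = V
D ∧ V = F
D ∨ W = W
N ∨ V = A
W ∧ A = W
F ∨ W = W
O ∧ W = O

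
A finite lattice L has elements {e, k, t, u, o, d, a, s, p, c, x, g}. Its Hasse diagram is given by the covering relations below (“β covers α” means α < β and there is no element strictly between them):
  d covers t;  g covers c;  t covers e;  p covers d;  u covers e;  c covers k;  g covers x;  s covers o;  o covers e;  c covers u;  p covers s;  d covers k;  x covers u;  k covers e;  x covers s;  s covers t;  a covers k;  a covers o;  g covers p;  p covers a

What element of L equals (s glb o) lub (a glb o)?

s ∧ o = o
a ∧ o = o
o ∨ o = o

o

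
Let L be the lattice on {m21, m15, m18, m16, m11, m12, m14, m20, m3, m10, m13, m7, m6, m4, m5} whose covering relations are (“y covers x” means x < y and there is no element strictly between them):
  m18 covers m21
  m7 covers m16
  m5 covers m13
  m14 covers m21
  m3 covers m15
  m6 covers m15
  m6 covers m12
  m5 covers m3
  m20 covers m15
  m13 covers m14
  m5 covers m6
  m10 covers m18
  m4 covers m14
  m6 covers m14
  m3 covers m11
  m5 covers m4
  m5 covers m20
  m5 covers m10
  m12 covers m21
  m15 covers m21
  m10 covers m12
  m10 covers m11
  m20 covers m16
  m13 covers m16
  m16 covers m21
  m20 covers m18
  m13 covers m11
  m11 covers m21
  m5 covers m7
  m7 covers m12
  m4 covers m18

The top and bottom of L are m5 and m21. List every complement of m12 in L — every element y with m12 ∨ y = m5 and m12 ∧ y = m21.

Need y with m12 ∨ y = m5 and m12 ∧ y = m21.
Checking each element gives: m13, m20, m3, m4.

m13, m20, m3, m4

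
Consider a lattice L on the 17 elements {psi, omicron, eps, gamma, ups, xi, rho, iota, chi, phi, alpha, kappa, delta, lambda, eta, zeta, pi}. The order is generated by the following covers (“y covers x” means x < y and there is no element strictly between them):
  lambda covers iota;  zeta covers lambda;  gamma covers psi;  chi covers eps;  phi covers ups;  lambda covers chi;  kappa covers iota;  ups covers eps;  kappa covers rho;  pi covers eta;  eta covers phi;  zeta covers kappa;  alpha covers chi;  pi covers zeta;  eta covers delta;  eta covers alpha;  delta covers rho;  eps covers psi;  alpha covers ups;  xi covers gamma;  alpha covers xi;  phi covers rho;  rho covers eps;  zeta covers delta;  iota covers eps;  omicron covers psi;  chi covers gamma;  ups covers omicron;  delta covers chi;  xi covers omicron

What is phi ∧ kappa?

rho

Common lower bounds of {phi, kappa}: eps, psi, rho.
The greatest among these is rho.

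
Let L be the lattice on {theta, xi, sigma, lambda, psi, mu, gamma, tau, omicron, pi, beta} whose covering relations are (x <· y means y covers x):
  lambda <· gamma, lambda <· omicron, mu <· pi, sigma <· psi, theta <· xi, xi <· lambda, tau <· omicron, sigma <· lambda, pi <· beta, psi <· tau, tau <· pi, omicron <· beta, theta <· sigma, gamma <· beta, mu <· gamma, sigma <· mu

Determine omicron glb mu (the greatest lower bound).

sigma

Common lower bounds of {omicron, mu}: sigma, theta.
The greatest among these is sigma.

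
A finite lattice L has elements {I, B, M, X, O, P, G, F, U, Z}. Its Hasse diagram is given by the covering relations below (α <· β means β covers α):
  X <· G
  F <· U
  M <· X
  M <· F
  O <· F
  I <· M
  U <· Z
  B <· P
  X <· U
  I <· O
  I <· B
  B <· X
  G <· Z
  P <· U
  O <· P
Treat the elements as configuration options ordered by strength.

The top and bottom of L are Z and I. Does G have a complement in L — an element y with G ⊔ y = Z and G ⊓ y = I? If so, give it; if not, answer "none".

Need y with G ∨ y = Z and G ∧ y = I.
Checking each element gives: O.

O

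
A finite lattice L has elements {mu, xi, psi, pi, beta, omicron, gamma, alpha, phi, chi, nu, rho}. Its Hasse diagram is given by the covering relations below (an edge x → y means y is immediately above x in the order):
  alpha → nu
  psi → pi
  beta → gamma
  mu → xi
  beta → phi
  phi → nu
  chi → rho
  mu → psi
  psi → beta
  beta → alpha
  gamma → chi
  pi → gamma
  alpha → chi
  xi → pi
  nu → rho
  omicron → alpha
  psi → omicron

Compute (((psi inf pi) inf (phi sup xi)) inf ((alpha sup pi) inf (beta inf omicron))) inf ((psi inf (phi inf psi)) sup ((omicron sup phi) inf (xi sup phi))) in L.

psi ∧ pi = psi
phi ∨ xi = rho
psi ∧ rho = psi
alpha ∨ pi = chi
beta ∧ omicron = psi
chi ∧ psi = psi
psi ∧ psi = psi
phi ∧ psi = psi
psi ∧ psi = psi
omicron ∨ phi = nu
xi ∨ phi = rho
nu ∧ rho = nu
psi ∨ nu = nu
psi ∧ nu = psi

psi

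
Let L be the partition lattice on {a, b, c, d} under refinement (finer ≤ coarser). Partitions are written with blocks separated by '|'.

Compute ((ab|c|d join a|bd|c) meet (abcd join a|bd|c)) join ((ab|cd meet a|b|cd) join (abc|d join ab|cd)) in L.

abcd

ab|c|d ∨ a|bd|c = abd|c
abcd ∨ a|bd|c = abcd
abd|c ∧ abcd = abd|c
ab|cd ∧ a|b|cd = a|b|cd
abc|d ∨ ab|cd = abcd
a|b|cd ∨ abcd = abcd
abd|c ∨ abcd = abcd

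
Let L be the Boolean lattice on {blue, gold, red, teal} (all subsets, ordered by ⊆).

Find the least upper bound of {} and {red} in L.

{red}

Under ⊆, join is union: {} ∪ {red} = {red}.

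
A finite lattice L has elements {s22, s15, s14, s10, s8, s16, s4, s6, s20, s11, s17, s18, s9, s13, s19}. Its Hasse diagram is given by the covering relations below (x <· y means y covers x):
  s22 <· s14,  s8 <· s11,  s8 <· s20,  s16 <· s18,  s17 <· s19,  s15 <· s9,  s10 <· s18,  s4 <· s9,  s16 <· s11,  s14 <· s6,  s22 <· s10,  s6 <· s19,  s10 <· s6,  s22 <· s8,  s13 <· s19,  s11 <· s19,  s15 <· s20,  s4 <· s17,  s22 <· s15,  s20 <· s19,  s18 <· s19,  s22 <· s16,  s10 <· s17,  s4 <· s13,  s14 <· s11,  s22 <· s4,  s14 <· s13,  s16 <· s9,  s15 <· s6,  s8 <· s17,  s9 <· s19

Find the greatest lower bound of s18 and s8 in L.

Common lower bounds of {s18, s8}: s22.
The greatest among these is s22.

s22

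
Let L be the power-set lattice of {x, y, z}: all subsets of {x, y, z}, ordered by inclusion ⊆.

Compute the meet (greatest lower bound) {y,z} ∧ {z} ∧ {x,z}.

Under ⊆, meet is intersection: {y,z} ∩ {z} ∩ {x,z} = {z}.

{z}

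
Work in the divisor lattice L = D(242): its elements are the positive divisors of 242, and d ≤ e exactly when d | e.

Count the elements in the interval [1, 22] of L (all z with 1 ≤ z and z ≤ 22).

The interval [1, 22] = {1, 11, 2, 22}, which has 4 elements.

4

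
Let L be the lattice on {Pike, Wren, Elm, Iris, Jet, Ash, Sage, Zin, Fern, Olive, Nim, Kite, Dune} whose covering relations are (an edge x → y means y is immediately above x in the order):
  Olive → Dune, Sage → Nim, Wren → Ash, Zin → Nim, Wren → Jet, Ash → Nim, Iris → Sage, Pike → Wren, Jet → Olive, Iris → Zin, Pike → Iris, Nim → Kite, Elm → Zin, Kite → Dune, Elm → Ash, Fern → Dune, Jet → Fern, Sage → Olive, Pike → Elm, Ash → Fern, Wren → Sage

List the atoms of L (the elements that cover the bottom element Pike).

The atoms are exactly the elements that cover Pike: Elm, Iris, Wren.

Elm, Iris, Wren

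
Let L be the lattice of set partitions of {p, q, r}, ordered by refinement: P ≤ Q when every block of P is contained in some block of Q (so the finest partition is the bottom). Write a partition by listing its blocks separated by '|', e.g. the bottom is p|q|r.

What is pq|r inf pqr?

The meet (common refinement) of pq|r and pqr intersects blocks pairwise, giving pq|r.

pq|r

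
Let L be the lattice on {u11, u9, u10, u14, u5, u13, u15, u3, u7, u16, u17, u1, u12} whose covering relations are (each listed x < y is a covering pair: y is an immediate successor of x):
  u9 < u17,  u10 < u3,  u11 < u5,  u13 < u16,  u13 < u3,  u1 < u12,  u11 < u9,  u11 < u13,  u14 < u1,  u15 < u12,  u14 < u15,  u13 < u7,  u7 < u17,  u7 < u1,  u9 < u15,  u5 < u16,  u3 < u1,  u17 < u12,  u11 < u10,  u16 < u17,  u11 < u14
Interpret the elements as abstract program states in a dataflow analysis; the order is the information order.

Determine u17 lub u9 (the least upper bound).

u17

Common upper bounds of {u17, u9}: u12, u17.
The least among these is u17.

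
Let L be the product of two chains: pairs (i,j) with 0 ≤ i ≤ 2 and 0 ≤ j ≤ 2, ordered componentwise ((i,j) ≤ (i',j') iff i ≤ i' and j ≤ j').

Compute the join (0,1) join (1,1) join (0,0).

(1,1)

In a product of chains, the join is componentwise max, giving (1,1).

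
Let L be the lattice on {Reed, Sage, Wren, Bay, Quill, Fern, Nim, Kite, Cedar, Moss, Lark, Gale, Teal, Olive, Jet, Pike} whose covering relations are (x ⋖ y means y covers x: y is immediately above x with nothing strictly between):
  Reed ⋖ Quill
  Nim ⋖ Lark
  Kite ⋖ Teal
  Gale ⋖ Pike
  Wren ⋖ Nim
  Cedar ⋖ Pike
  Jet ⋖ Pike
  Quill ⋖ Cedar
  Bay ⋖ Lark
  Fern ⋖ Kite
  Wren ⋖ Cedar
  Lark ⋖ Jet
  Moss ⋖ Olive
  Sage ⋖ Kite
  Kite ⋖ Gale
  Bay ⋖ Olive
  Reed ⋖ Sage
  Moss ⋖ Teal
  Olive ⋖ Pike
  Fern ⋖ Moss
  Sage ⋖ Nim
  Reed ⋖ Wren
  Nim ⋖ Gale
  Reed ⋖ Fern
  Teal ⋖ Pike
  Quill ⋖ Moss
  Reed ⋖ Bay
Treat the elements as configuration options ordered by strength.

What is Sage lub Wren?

Nim

Common upper bounds of {Sage, Wren}: Gale, Jet, Lark, Nim, Pike.
The least among these is Nim.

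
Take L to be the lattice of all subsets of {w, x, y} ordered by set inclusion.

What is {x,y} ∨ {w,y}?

Under ⊆, join is union: {x,y} ∪ {w,y} = {w,x,y}.

{w,x,y}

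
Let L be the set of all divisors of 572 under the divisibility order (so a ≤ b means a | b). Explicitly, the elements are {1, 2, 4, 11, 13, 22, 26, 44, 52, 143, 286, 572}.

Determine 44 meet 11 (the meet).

Common lower bounds of {44, 11}: 1, 11.
The greatest among these is 11.

11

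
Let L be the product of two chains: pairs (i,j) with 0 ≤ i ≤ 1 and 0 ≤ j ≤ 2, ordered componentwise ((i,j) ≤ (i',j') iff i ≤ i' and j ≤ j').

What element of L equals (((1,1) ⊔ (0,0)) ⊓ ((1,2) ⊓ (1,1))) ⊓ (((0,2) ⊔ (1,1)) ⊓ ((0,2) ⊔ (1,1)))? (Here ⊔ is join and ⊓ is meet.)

(1,1) ∨ (0,0) = (1,1)
(1,2) ∧ (1,1) = (1,1)
(1,1) ∧ (1,1) = (1,1)
(0,2) ∨ (1,1) = (1,2)
(0,2) ∨ (1,1) = (1,2)
(1,2) ∧ (1,2) = (1,2)
(1,1) ∧ (1,2) = (1,1)

(1,1)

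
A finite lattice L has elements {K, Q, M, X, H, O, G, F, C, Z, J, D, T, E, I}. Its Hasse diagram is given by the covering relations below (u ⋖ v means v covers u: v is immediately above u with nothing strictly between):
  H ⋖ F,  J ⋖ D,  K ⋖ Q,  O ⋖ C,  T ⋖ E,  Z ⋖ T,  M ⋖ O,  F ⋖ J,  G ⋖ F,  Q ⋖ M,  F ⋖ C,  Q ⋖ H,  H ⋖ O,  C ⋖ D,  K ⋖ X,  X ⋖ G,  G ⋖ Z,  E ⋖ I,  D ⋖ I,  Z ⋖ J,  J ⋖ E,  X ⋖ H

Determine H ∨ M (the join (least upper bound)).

O

Common upper bounds of {H, M}: C, D, I, O.
The least among these is O.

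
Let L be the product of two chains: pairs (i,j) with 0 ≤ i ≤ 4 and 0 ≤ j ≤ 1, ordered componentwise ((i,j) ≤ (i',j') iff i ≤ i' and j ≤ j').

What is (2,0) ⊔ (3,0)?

(3,0)

Common upper bounds of {(2,0), (3,0)}: (3,0), (3,1), (4,0), (4,1).
The least among these is (3,0).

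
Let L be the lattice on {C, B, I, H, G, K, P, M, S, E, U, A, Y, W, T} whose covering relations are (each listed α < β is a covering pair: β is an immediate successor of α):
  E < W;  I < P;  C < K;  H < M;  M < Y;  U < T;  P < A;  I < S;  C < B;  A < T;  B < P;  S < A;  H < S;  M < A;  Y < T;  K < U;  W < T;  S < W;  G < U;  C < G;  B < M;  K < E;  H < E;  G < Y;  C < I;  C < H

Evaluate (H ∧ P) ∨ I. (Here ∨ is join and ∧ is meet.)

I

H ∧ P = C
C ∨ I = I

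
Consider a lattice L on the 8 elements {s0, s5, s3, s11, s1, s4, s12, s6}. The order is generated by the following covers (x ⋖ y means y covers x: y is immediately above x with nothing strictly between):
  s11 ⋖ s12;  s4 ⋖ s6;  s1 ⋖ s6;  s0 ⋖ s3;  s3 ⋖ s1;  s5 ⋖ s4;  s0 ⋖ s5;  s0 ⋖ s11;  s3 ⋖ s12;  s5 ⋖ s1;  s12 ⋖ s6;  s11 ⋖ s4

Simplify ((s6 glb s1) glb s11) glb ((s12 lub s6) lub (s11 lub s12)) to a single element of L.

s0

s6 ∧ s1 = s1
s1 ∧ s11 = s0
s12 ∨ s6 = s6
s11 ∨ s12 = s12
s6 ∨ s12 = s6
s0 ∧ s6 = s0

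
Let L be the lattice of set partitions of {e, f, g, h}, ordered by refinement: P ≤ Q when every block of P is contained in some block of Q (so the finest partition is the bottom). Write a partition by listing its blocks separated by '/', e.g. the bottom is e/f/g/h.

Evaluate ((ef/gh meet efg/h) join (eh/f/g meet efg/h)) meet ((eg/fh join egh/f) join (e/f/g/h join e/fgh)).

ef/g/h

ef/gh ∧ efg/h = ef/g/h
eh/f/g ∧ efg/h = e/f/g/h
ef/g/h ∨ e/f/g/h = ef/g/h
eg/fh ∨ egh/f = efgh
e/f/g/h ∨ e/fgh = e/fgh
efgh ∨ e/fgh = efgh
ef/g/h ∧ efgh = ef/g/h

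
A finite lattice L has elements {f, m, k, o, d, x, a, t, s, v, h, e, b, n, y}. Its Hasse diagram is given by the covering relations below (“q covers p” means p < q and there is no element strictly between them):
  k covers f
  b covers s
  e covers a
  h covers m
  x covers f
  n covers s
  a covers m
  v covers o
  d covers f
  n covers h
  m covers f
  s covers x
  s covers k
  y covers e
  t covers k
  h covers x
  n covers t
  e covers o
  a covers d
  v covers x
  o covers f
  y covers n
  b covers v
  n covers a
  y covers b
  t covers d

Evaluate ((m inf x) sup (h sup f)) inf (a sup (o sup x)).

h

m ∧ x = f
h ∨ f = h
f ∨ h = h
o ∨ x = v
a ∨ v = y
h ∧ y = h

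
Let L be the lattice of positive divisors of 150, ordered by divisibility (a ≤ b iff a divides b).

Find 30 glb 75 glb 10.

In the divisibility order, the meet is the greatest common divisor: gcd(30, 75, 10) = 5.

5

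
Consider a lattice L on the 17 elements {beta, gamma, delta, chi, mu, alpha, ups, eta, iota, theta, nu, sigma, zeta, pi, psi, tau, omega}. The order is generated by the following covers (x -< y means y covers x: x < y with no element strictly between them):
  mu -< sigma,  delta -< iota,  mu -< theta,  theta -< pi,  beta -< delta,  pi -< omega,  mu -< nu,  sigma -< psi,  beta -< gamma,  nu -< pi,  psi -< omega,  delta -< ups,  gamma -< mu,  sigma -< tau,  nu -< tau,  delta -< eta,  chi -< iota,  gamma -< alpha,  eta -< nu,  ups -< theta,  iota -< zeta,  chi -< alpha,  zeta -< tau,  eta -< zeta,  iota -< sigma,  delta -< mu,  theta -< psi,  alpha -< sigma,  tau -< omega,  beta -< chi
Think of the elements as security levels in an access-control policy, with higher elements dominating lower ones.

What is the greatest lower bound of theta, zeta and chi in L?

Common lower bounds of {theta, zeta, chi}: beta.
The greatest among these is beta.

beta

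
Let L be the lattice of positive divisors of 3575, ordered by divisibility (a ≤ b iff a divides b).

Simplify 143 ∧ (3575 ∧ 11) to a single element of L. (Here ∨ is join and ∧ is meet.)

11

3575 ∧ 11 = 11
143 ∧ 11 = 11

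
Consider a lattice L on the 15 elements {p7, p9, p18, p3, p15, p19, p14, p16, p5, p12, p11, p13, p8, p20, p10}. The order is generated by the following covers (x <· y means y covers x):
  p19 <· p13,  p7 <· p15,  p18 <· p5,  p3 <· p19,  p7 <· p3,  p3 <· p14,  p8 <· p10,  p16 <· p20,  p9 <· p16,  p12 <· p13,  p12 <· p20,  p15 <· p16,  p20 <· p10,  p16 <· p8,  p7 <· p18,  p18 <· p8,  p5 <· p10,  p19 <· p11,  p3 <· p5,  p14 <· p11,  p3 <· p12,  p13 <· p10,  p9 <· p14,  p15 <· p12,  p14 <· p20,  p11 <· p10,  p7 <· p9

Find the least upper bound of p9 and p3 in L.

p14

Common upper bounds of {p9, p3}: p10, p11, p14, p20.
The least among these is p14.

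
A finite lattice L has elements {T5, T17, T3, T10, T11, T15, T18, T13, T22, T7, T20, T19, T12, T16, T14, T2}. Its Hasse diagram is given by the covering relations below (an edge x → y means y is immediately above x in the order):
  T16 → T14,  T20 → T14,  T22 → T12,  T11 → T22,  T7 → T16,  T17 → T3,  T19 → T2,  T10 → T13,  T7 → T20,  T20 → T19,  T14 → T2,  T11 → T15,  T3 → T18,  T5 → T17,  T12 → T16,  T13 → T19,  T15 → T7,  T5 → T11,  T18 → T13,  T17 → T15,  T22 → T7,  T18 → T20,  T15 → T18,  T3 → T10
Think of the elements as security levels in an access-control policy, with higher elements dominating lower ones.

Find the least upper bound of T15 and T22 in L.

Common upper bounds of {T15, T22}: T14, T16, T19, T2, T20, T7.
The least among these is T7.

T7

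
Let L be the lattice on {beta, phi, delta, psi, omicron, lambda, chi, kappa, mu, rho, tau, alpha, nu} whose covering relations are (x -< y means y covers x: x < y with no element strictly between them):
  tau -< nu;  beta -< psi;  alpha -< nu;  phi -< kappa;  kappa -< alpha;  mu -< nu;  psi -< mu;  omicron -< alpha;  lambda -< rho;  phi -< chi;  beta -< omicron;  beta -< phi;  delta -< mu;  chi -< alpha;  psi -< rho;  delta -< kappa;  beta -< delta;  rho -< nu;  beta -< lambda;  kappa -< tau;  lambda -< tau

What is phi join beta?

phi

Common upper bounds of {phi, beta}: alpha, chi, kappa, nu, phi, tau.
The least among these is phi.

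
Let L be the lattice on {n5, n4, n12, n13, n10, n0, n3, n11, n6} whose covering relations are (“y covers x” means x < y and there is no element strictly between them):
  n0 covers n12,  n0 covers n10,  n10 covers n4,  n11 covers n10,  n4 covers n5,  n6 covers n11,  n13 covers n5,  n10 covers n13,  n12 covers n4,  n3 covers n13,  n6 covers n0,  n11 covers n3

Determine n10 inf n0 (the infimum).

n10

Common lower bounds of {n10, n0}: n10, n13, n4, n5.
The greatest among these is n10.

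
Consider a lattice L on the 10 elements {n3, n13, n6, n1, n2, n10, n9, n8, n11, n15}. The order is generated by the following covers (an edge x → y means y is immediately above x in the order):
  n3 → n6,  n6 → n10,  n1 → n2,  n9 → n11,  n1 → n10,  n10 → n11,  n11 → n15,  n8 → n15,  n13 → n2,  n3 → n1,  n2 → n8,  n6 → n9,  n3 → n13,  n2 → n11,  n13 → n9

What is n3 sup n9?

Common upper bounds of {n3, n9}: n11, n15, n9.
The least among these is n9.

n9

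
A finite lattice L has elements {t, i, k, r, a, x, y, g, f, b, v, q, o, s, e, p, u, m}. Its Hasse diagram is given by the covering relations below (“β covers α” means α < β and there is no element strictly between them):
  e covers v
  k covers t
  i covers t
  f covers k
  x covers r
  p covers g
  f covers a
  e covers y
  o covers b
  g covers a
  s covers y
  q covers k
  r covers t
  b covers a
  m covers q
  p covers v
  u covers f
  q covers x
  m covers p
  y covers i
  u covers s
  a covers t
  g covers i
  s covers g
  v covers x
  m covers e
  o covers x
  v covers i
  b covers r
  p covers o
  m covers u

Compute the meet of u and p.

Common lower bounds of {u, p}: a, g, i, t.
The greatest among these is g.

g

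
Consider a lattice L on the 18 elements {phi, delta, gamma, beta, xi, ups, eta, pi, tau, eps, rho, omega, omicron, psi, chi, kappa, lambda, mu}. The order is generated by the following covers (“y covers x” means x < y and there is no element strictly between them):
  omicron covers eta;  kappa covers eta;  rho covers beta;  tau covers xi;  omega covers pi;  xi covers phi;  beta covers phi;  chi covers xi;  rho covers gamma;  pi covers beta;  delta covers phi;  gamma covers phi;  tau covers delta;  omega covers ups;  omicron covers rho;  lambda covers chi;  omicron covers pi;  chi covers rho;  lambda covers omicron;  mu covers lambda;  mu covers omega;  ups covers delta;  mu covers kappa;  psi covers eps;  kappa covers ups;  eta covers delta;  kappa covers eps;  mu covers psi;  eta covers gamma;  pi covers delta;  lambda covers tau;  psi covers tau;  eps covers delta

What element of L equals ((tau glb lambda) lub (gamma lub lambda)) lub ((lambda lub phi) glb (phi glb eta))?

tau ∧ lambda = tau
gamma ∨ lambda = lambda
tau ∨ lambda = lambda
lambda ∨ phi = lambda
phi ∧ eta = phi
lambda ∧ phi = phi
lambda ∨ phi = lambda

lambda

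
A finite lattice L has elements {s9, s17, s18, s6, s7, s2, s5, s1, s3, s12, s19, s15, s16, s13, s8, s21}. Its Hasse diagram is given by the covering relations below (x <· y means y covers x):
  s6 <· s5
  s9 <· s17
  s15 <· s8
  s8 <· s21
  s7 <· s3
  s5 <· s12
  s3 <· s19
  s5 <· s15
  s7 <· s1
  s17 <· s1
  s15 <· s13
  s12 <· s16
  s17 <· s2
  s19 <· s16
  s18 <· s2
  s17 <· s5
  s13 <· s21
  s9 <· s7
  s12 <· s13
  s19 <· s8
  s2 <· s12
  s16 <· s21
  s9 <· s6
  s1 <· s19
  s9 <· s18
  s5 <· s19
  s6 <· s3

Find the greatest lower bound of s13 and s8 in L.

s15

Common lower bounds of {s13, s8}: s15, s17, s5, s6, s9.
The greatest among these is s15.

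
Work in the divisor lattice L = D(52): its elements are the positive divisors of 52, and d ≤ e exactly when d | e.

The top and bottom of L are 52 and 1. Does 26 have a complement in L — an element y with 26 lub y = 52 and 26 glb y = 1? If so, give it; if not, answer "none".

For every candidate y, either 26 ∨ y ≠ 52 or 26 ∧ y ≠ 1; no complement exists.

none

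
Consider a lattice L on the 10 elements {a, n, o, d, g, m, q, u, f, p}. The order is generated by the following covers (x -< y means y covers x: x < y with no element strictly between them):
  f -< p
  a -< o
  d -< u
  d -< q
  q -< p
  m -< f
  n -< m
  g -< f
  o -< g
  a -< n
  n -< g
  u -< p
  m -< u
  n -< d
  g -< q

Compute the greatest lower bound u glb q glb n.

Common lower bounds of {u, q, n}: a, n.
The greatest among these is n.

n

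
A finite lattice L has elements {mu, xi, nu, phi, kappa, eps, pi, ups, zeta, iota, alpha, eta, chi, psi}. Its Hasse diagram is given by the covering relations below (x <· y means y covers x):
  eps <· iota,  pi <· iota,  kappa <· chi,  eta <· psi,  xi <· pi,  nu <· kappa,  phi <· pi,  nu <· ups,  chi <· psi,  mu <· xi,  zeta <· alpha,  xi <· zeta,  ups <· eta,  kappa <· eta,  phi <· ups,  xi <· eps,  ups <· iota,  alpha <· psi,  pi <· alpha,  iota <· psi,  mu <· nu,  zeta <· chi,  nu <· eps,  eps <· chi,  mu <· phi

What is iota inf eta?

Common lower bounds of {iota, eta}: mu, nu, phi, ups.
The greatest among these is ups.

ups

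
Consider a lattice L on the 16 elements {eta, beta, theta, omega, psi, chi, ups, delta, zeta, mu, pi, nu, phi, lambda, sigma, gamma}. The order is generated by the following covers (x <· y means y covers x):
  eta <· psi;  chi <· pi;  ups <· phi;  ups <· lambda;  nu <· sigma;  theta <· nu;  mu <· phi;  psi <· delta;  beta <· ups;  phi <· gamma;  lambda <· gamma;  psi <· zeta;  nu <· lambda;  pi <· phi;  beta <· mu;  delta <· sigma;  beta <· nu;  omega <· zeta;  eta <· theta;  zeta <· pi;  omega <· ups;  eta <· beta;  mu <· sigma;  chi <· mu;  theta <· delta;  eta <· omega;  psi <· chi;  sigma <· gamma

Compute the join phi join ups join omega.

phi

Common upper bounds of {phi, ups, omega}: gamma, phi.
The least among these is phi.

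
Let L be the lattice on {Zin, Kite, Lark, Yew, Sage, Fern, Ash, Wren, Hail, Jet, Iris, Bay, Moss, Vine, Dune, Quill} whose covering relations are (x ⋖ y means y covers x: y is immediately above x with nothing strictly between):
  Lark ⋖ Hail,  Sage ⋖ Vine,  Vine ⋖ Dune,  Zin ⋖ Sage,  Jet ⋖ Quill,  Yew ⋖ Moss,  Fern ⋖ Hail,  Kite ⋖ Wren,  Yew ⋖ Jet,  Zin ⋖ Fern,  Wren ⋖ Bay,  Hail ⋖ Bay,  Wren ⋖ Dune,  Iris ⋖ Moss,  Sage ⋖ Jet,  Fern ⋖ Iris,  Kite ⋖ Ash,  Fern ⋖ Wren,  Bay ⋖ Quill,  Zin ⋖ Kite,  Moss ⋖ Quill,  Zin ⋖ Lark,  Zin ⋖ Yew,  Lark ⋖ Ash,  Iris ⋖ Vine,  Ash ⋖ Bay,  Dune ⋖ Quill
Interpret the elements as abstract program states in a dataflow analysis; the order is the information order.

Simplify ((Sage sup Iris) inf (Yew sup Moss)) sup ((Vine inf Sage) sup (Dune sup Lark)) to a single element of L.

Quill

Sage ∨ Iris = Vine
Yew ∨ Moss = Moss
Vine ∧ Moss = Iris
Vine ∧ Sage = Sage
Dune ∨ Lark = Quill
Sage ∨ Quill = Quill
Iris ∨ Quill = Quill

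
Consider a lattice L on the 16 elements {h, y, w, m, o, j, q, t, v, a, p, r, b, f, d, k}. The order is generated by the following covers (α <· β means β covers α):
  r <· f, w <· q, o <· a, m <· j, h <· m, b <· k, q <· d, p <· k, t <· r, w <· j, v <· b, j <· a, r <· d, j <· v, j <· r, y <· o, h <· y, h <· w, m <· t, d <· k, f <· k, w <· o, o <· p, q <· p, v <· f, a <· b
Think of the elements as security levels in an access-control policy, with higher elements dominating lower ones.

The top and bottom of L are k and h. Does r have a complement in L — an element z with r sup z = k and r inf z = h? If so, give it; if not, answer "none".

Need z with r ∨ z = k and r ∧ z = h.
Checking each element gives: y.

y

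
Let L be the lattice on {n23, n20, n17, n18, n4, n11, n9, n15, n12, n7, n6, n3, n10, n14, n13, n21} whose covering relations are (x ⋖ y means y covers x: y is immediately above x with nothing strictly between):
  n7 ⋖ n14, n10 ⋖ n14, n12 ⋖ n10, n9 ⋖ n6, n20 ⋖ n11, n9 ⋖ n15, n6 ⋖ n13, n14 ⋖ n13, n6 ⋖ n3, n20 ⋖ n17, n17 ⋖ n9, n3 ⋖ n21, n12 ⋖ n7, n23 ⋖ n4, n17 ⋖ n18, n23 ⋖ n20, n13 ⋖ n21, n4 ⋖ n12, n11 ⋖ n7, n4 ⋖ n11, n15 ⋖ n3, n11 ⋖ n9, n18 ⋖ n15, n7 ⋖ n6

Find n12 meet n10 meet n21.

n12

Common lower bounds of {n12, n10, n21}: n12, n23, n4.
The greatest among these is n12.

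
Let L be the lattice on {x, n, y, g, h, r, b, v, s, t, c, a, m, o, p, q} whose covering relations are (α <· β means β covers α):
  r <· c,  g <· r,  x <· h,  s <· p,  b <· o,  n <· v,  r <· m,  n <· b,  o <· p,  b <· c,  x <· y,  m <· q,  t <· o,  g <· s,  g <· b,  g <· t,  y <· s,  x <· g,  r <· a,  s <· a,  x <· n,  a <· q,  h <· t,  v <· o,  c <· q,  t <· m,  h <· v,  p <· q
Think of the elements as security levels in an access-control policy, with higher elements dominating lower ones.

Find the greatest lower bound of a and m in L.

Common lower bounds of {a, m}: g, r, x.
The greatest among these is r.

r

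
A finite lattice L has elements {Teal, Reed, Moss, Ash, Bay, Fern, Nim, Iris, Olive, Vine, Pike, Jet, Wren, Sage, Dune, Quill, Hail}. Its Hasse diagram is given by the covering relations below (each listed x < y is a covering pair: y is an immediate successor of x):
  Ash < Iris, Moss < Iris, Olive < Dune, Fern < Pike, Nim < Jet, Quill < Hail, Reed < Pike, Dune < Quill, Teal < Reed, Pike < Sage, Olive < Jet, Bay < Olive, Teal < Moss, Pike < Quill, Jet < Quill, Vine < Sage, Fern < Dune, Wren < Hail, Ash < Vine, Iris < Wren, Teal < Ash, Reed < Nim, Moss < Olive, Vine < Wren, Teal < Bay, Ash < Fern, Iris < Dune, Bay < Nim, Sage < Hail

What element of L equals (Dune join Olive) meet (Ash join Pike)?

Fern

Dune ∨ Olive = Dune
Ash ∨ Pike = Pike
Dune ∧ Pike = Fern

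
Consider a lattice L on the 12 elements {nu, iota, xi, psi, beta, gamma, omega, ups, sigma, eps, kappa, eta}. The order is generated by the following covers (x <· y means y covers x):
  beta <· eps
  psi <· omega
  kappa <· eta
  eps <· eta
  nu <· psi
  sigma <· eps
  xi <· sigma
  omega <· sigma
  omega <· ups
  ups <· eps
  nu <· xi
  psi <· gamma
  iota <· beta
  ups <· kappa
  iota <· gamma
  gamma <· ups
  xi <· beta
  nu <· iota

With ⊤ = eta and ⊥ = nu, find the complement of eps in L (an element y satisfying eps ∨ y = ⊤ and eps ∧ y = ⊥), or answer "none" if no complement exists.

For every candidate y, either eps ∨ y ≠ eta or eps ∧ y ≠ nu; no complement exists.

none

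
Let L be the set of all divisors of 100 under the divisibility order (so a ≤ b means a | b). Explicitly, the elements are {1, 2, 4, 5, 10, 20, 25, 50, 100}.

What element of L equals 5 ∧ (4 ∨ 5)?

4 ∨ 5 = 20
5 ∧ 20 = 5

5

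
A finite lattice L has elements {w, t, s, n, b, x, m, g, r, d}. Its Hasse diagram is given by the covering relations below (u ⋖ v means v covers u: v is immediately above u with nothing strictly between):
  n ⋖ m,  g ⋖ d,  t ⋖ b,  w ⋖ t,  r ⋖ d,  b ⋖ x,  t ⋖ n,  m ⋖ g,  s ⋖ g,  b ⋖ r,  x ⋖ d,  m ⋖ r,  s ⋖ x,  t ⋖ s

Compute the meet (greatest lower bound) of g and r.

m

Common lower bounds of {g, r}: m, n, t, w.
The greatest among these is m.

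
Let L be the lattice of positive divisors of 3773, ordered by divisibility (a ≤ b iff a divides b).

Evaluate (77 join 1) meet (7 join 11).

77 ∨ 1 = 77
7 ∨ 11 = 77
77 ∧ 77 = 77

77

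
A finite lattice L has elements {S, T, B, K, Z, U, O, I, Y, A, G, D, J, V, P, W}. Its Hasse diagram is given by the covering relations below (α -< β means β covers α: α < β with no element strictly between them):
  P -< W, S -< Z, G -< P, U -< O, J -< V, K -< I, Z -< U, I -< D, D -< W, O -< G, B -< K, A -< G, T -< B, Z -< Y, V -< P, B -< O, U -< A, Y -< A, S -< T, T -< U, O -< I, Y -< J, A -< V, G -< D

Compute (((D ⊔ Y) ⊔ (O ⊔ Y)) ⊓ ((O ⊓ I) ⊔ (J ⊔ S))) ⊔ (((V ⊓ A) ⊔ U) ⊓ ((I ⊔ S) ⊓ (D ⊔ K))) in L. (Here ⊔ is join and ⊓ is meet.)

G

D ∨ Y = D
O ∨ Y = G
D ∨ G = D
O ∧ I = O
J ∨ S = J
O ∨ J = P
D ∧ P = G
V ∧ A = A
A ∨ U = A
I ∨ S = I
D ∨ K = D
I ∧ D = I
A ∧ I = U
G ∨ U = G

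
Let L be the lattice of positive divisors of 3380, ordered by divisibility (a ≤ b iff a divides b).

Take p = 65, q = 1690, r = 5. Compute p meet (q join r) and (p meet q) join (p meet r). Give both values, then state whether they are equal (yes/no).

65; 65; yes

q join r = 1690, so p meet (q join r) = 65 meet 1690 = 65.
p meet q = 65 and p meet r = 5, so (p meet q) join (p meet r) = 65 join 5 = 65.
Equal: yes.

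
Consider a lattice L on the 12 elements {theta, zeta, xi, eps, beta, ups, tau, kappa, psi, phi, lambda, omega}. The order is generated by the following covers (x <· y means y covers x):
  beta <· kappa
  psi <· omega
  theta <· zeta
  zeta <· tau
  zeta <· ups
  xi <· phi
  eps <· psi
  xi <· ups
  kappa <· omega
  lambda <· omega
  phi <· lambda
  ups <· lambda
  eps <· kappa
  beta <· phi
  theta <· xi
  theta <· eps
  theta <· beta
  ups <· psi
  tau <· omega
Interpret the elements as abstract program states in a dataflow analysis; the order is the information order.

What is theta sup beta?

beta

Common upper bounds of {theta, beta}: beta, kappa, lambda, omega, phi.
The least among these is beta.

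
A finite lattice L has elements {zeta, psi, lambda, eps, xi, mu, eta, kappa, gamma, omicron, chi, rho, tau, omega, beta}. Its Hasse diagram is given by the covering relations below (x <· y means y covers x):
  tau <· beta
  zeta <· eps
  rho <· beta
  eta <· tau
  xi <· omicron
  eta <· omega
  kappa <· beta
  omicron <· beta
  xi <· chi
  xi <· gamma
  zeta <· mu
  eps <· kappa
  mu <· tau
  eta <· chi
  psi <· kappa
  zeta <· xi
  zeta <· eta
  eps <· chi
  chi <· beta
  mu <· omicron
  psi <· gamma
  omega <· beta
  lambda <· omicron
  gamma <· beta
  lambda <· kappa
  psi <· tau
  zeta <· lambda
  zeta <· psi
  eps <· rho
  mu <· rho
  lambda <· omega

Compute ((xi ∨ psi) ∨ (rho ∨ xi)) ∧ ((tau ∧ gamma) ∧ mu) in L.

xi ∨ psi = gamma
rho ∨ xi = beta
gamma ∨ beta = beta
tau ∧ gamma = psi
psi ∧ mu = zeta
beta ∧ zeta = zeta

zeta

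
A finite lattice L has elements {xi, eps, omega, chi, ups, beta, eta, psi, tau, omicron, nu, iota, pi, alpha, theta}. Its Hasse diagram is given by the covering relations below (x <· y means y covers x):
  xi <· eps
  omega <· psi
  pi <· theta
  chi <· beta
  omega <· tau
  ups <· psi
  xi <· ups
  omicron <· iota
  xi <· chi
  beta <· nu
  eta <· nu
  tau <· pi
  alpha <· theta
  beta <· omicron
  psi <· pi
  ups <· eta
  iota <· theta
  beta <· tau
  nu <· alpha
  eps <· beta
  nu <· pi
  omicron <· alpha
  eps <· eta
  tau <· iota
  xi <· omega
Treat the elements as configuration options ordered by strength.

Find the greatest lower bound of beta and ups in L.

xi

Common lower bounds of {beta, ups}: xi.
The greatest among these is xi.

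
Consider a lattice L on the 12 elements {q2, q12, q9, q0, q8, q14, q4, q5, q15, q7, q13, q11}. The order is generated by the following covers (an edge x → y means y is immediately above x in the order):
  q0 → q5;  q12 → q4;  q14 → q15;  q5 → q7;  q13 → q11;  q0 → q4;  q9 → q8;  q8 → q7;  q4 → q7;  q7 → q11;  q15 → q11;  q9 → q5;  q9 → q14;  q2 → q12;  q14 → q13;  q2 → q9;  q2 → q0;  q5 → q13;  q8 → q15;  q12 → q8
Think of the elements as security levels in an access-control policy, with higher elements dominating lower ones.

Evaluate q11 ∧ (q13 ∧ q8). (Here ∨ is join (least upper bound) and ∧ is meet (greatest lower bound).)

q13 ∧ q8 = q9
q11 ∧ q9 = q9

q9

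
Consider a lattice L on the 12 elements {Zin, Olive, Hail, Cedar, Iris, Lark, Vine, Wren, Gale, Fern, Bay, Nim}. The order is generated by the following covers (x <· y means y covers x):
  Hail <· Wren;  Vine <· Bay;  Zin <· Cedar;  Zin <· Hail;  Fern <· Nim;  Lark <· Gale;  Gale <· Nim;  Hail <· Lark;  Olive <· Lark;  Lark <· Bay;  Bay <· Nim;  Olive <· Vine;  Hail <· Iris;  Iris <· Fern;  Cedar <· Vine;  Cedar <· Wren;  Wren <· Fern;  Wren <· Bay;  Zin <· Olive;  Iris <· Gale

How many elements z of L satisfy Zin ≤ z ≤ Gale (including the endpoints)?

The interval [Zin, Gale] = {Gale, Hail, Iris, Lark, Olive, Zin}, which has 6 elements.

6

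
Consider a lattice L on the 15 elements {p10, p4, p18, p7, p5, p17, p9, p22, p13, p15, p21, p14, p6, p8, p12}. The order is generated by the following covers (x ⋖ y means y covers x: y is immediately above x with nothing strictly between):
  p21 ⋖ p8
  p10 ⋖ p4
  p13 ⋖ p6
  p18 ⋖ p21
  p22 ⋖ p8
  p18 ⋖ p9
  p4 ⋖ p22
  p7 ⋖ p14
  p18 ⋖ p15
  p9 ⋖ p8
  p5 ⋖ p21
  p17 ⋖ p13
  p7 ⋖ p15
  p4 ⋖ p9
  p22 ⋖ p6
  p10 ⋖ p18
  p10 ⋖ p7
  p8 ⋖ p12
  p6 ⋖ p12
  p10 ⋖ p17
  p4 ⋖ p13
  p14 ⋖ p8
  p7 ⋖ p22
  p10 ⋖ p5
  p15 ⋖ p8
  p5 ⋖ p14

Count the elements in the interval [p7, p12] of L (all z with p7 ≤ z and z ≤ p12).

7

The interval [p7, p12] = {p12, p14, p15, p22, p6, p7, p8}, which has 7 elements.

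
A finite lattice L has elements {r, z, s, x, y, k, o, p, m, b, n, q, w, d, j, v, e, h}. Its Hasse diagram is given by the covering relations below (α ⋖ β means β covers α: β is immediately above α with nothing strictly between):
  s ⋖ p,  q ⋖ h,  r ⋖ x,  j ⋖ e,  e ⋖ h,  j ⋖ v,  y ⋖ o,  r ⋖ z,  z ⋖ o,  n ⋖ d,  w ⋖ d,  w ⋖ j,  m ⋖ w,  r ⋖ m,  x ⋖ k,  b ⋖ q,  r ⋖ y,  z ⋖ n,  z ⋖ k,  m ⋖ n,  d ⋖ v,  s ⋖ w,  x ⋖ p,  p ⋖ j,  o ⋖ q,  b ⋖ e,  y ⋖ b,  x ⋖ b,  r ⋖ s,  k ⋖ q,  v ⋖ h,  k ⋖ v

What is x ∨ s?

p

Common upper bounds of {x, s}: e, h, j, p, v.
The least among these is p.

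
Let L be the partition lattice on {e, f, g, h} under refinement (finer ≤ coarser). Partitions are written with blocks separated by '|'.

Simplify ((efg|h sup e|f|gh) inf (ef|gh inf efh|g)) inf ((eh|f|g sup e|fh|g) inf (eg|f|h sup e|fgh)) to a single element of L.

efg|h ∨ e|f|gh = efgh
ef|gh ∧ efh|g = ef|g|h
efgh ∧ ef|g|h = ef|g|h
eh|f|g ∨ e|fh|g = efh|g
eg|f|h ∨ e|fgh = efgh
efh|g ∧ efgh = efh|g
ef|g|h ∧ efh|g = ef|g|h

ef|g|h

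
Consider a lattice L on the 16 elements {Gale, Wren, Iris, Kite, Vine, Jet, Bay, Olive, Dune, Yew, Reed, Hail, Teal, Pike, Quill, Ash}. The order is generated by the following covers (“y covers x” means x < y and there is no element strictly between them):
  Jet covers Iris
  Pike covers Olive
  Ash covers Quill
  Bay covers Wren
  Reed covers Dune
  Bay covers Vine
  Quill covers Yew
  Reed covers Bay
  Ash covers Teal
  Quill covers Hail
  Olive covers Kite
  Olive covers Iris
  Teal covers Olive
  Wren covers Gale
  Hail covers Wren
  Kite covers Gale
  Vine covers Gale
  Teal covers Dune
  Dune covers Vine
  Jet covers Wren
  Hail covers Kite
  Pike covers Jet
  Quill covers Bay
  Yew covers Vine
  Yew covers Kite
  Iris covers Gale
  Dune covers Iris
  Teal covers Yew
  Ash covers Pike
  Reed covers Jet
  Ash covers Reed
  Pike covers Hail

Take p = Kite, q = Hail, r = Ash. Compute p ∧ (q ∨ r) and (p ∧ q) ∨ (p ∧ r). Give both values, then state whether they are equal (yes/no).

q ∨ r = Ash, so p ∧ (q ∨ r) = Kite ∧ Ash = Kite.
p ∧ q = Kite and p ∧ r = Kite, so (p ∧ q) ∨ (p ∧ r) = Kite ∨ Kite = Kite.
Equal: yes.

Kite; Kite; yes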